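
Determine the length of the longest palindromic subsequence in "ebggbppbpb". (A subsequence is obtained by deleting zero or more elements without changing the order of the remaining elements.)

One longest palindromic subsequence is bbppbb (positions 2,5,6,7,8,10); it reads the same forward and backward, and the interval DP gives dp[1][10] = 6.

6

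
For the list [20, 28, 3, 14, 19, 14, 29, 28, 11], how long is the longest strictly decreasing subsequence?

Let dp[i] be the longest decreasing subsequence ending at position i. Then dp = [1, 1, 2, 2, 2, 3, 1, 2, 4].
The maximum is 4; one witness is 20, 19, 14, 11 at positions 1,5,6,9.

4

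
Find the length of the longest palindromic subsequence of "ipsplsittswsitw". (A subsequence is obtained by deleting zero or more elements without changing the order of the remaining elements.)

8

Using dp[i][j] = 2 + dp[i+1][j−1] if the ends match, else max(dp[i+1][j], dp[i][j−1]):
dp[1][15] = 8. A witness is issttssi at positions 1,3,6,8,9,10,12,13.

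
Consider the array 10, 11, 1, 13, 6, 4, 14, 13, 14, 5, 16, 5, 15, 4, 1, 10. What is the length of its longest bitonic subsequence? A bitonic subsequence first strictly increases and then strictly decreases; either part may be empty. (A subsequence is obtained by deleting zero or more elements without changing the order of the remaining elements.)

One longest bitonic subsequence is 10, 11, 13, 14, 13, 5, 4, 1 (positions 1,2,4,7,8,12,14,15): it rises to 14 then falls. Length 8 is optimal.

8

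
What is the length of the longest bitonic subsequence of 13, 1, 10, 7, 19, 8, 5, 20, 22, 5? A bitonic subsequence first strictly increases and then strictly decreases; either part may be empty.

One longest bitonic subsequence is 1, 10, 19, 20, 22, 5 (positions 2,3,5,8,9,10): it rises to 22 then falls. Length 6 is optimal.

6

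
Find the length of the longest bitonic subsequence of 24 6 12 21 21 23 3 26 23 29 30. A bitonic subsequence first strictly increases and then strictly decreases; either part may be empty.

Let inc[i] be the LIS ending at i and dec[i] the longest strictly decreasing subsequence starting at i. inc = [1, 1, 2, 3, 3, 4, 1, 5, 4, 6, 7], dec = [3, 2, 2, 2, 2, 2, 1, 2, 1, 1, 1].
max_i inc[i]+dec[i]−1 = 7, with one witness 6, 12, 21, 23, 26, 29, 30.

7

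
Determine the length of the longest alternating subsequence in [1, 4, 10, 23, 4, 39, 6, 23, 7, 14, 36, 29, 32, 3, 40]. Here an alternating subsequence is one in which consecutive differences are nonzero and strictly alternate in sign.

12

Track the best alternating length ending on an up-step vs a down-step at each position: up/down = 1/1, 2/1, 2/1, 2/1, 2/3, 4/1, 4/5, 6/5, 6/7, 8/7, 8/5, 8/9, 10/9, 2/11, 12/1.
The maximum over both is 12; one such subsequence is 1, 10, 4, 39, 6, 23, 7, 36, 29, 32, 3, 40.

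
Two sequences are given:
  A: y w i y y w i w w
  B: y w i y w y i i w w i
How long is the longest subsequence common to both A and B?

8

Backtracking the LCS table gives one alignment: y (A1,B1) → w (A2,B2) → i (A3,B3) → y (A4,B4) → y (A5,B6) → i (A7,B8) → w (A8,B9) → w (A9,B10).
So the longest common subsequence has length 8.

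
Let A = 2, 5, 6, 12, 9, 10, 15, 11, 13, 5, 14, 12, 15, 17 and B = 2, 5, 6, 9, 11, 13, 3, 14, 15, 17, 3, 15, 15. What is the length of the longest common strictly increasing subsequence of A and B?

A longest common strictly increasing subsequence is 2, 5, 6, 9, 11, 13, 14, 15, 17 (length 9); it appears in order in both A and B, and no longer such subsequence exists.

9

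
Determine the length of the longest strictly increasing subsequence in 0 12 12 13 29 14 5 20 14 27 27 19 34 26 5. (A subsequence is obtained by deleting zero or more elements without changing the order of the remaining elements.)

Let dp[i] be the longest increasing subsequence ending at position i. Then dp = [1, 2, 2, 3, 4, 4, 2, 5, 4, 6, 6, 5, 7, 6, 2].
The maximum is 7; one witness is 0, 12, 13, 14, 20, 27, 34 at positions 1,2,4,6,8,10,13.

7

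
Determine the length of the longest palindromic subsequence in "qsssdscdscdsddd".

7

One longest palindromic subsequence is dddsddd (positions 5,8,11,12,13,14,15); it reads the same forward and backward, and the interval DP gives dp[1][15] = 7.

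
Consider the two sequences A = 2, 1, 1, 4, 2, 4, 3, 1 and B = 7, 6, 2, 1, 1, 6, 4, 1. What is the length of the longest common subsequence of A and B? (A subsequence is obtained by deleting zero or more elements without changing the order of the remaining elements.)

5

Backtracking the LCS table gives one alignment: 2 (A1,B3) → 1 (A2,B4) → 1 (A3,B5) → 4 (A6,B7) → 1 (A8,B8).
So the longest common subsequence has length 5.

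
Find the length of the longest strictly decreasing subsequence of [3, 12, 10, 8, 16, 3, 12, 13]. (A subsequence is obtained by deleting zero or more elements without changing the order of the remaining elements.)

4

One longest decreasing subsequence is 12, 10, 8, 3 (positions 2,3,4,6), of length 4; no longer one exists.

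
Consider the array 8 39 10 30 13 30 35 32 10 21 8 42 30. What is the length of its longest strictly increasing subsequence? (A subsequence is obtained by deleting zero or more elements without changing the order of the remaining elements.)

6

Scanning left to right, the best length ending at each element is: 8→1, 39→2, 10→2, 30→3, 13→3, 30→4, 35→5, 32→5, 10→2, 21→4, 8→1, 42→6, 30→5.
So the longest increasing subsequence has length 6, e.g. 8, 10, 13, 30, 35, 42.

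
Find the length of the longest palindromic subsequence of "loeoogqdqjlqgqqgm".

One longest palindromic subsequence is gqqgqqg (positions 6,7,9,13,14,15,16); it reads the same forward and backward, and the interval DP gives dp[1][17] = 7.

7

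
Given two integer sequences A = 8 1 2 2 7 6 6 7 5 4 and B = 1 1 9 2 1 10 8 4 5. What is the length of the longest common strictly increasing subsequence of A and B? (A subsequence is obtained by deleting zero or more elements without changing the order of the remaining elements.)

A longest common strictly increasing subsequence is 1, 2, 4 (length 3); it appears in order in both A and B, and no longer such subsequence exists.

3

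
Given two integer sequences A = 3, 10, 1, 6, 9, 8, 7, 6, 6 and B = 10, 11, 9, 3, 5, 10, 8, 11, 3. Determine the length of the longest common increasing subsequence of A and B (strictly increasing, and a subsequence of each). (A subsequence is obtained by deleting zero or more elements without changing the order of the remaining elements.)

A longest common strictly increasing subsequence is 3, 10 (length 2); it appears in order in both A and B, and no longer such subsequence exists.

2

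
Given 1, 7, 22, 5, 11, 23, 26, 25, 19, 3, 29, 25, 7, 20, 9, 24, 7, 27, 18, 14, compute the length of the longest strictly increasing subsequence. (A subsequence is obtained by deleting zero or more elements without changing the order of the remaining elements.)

7

Let dp[i] be the longest increasing subsequence ending at position i. Then dp = [1, 2, 3, 2, 3, 4, 5, 5, 4, 2, 6, 5, 3, 5, 4, 6, 3, 7, 5, 5].
The maximum is 7; one witness is 1, 7, 11, 19, 20, 24, 27 at positions 1,2,5,9,14,16,18.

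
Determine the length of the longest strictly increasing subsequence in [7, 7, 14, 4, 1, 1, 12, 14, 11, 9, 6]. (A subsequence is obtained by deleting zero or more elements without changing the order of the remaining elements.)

3

Let dp[i] be the longest increasing subsequence ending at position i. Then dp = [1, 1, 2, 1, 1, 1, 2, 3, 2, 2, 2].
The maximum is 3; one witness is 7, 12, 14 at positions 1,7,8.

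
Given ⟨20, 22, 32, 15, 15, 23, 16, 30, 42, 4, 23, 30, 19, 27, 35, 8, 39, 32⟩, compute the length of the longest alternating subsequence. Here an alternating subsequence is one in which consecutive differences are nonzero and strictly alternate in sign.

Track the best alternating length ending on an up-step vs a down-step at each position: up/down = 1/1, 2/1, 2/1, 1/3, 1/3, 4/3, 4/5, 6/3, 6/1, 1/7, 8/7, 8/7, 8/9, 10/9, 10/7, 8/11, 12/7, 12/13.
The maximum over both is 13; one such subsequence is 20, 22, 15, 23, 16, 30, 4, 23, 19, 27, 8, 39, 32.

13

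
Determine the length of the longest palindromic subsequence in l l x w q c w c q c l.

One longest palindromic subsequence is lqcwcql (positions 1,5,6,7,8,9,11); it reads the same forward and backward, and the interval DP gives dp[1][11] = 7.

7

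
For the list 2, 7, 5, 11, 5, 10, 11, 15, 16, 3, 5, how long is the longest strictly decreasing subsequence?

Let dp[i] be the longest decreasing subsequence ending at position i. Then dp = [1, 1, 2, 1, 2, 2, 1, 1, 1, 3, 3].
The maximum is 3; one witness is 7, 5, 3 at positions 2,3,10.

3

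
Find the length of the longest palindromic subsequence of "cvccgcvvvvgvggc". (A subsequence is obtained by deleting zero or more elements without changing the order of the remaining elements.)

10

Using dp[i][j] = 2 + dp[i+1][j−1] if the ends match, else max(dp[i+1][j], dp[i][j−1]):
dp[1][15] = 10. A witness is cvgvvvvgvc at positions 1,2,5,7,8,9,10,11,12,15.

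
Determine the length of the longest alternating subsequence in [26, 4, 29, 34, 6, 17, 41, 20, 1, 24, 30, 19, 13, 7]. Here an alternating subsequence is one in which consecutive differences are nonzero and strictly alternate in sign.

8

Track the best alternating length ending on an up-step vs a down-step at each position: up/down = 1/1, 1/2, 3/1, 3/1, 3/4, 5/4, 5/1, 5/6, 1/6, 7/6, 7/6, 7/8, 7/8, 7/8.
The maximum over both is 8; one such subsequence is 26, 4, 29, 6, 41, 20, 24, 19.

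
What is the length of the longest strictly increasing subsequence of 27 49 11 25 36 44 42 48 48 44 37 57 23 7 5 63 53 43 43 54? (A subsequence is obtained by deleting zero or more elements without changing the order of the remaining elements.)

Scanning left to right, the best length ending at each element is: 27→1, 49→2, 11→1, 25→2, 36→3, 44→4, 42→4, 48→5, 48→5, 44→5, 37→4, 57→6, 23→2, 7→1, 5→1, 63→7, 53→6, 43→5, 43→5, 54→7.
So the longest increasing subsequence has length 7, e.g. 11, 25, 36, 44, 48, 57, 63.

7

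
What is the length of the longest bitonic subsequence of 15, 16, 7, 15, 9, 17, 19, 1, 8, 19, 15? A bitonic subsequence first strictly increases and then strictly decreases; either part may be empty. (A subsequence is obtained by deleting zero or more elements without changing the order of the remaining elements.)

5

One longest bitonic subsequence is 15, 16, 15, 9, 8 (positions 1,2,4,5,9): it rises to 16 then falls. Length 5 is optimal.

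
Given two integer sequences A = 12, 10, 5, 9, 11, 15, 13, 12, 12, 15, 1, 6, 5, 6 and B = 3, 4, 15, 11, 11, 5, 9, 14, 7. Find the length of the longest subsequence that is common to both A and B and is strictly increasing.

2

A longest common strictly increasing subsequence is 5, 9 (length 2); it appears in order in both A and B, and no longer such subsequence exists.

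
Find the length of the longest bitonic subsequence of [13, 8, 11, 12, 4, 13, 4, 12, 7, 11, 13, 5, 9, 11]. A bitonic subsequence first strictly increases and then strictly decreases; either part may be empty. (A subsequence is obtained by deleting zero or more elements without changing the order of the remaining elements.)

Let inc[i] be the LIS ending at i and dec[i] the longest strictly decreasing subsequence starting at i. inc = [1, 1, 2, 3, 1, 4, 1, 3, 2, 3, 4, 2, 3, 4], dec = [4, 3, 3, 3, 1, 4, 1, 3, 2, 2, 2, 1, 1, 1].
max_i inc[i]+dec[i]−1 = 7, with one witness 8, 11, 12, 13, 12, 11, 9.

7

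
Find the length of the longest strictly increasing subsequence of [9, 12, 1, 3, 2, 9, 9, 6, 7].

Scanning left to right, the best length ending at each element is: 9→1, 12→2, 1→1, 3→2, 2→2, 9→3, 9→3, 6→3, 7→4.
So the longest increasing subsequence has length 4, e.g. 1, 3, 6, 7.

4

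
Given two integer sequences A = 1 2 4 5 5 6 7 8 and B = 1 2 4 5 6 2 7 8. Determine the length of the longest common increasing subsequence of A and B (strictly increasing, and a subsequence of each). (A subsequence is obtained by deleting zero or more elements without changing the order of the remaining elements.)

For each value that appears in both, track the longest common increasing run ending there.
The best achievable length is 7; one witness is 1, 2, 4, 5, 6, 7, 8 (A-positions 1,2,3,4,6,7,8, B-positions 1,2,3,4,5,7,8).

7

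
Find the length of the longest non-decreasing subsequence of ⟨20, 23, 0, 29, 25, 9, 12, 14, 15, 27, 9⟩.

Scanning left to right, the best length ending at each element is: 20→1, 23→2, 0→1, 29→3, 25→3, 9→2, 12→3, 14→4, 15→5, 27→6, 9→3.
So the longest non-decreasing subsequence has length 6, e.g. 0, 9, 12, 14, 15, 27.

6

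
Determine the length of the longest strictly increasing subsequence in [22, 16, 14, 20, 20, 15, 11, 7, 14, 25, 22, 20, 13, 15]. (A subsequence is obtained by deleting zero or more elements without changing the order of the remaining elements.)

Scanning left to right, the best length ending at each element is: 22→1, 16→1, 14→1, 20→2, 20→2, 15→2, 11→1, 7→1, 14→2, 25→3, 22→3, 20→3, 13→2, 15→3.
So the longest increasing subsequence has length 3, e.g. 16, 20, 25.

3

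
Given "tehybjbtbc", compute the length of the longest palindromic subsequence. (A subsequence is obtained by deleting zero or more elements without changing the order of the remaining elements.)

5

Using dp[i][j] = 2 + dp[i+1][j−1] if the ends match, else max(dp[i+1][j], dp[i][j−1]):
dp[1][10] = 5. A witness is tbjbt at positions 1,5,6,7,8.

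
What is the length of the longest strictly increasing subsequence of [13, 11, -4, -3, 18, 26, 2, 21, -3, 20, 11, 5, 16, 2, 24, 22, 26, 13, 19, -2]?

7

Let dp[i] be the longest increasing subsequence ending at position i. Then dp = [1, 1, 1, 2, 3, 4, 3, 4, 2, 4, 4, 4, 5, 3, 6, 6, 7, 5, 6, 3].
The maximum is 7; one witness is -4, -3, 2, 11, 16, 24, 26 at positions 3,4,7,11,13,15,17.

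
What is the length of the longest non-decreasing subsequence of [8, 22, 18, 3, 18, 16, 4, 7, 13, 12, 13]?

5

Scanning left to right, the best length ending at each element is: 8→1, 22→2, 18→2, 3→1, 18→3, 16→2, 4→2, 7→3, 13→4, 12→4, 13→5.
So the longest non-decreasing subsequence has length 5, e.g. 3, 4, 7, 13, 13.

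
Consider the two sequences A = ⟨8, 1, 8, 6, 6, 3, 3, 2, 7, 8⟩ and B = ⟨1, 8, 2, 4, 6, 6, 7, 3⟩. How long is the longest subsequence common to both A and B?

Backtracking the LCS table gives one alignment: 1 (A2,B1) → 8 (A3,B2) → 6 (A4,B5) → 6 (A5,B6) → 3 (A7,B8).
So the longest common subsequence has length 5.

5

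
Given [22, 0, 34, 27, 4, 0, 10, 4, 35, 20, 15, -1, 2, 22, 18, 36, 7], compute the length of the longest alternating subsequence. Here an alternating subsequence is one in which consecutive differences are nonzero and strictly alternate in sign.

A longest alternating subsequence is 22, 0, 34, 4, 10, 4, 35, 20, 22, 18, 36, 7 (positions 1,2,3,5,7,8,9,10,14,15,16,17); its 11 consecutive differences strictly alternate in sign, and length 12 is optimal.

12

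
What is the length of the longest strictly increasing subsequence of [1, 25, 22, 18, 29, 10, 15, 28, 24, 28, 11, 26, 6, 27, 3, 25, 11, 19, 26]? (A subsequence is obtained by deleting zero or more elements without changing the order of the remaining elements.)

Let dp[i] be the longest increasing subsequence ending at position i. Then dp = [1, 2, 2, 2, 3, 2, 3, 4, 4, 5, 3, 5, 2, 6, 2, 5, 3, 4, 6].
The maximum is 6; one witness is 1, 10, 15, 24, 26, 27 at positions 1,6,7,9,12,14.

6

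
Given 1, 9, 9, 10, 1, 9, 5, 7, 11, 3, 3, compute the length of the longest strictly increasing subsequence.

Let dp[i] be the longest increasing subsequence ending at position i. Then dp = [1, 2, 2, 3, 1, 2, 2, 3, 4, 2, 2].
The maximum is 4; one witness is 1, 9, 10, 11 at positions 1,2,4,9.

4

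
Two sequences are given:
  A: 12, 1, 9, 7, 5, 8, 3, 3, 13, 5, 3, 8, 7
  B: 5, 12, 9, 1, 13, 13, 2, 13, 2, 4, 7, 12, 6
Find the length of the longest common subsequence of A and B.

4

Backtracking the LCS table gives one alignment: 12 (A1,B2) → 1 (A2,B4) → 13 (A9,B8) → 7 (A13,B11).
So the longest common subsequence has length 4.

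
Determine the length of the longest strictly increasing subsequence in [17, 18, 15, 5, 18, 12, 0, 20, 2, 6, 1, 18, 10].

Let dp[i] be the longest increasing subsequence ending at position i. Then dp = [1, 2, 1, 1, 2, 2, 1, 3, 2, 3, 2, 4, 4].
The maximum is 4; one witness is 0, 2, 6, 18 at positions 7,9,10,12.

4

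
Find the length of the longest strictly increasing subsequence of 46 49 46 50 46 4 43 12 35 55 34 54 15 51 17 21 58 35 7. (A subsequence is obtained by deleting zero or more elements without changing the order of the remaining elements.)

Scanning left to right, the best length ending at each element is: 46→1, 49→2, 46→1, 50→3, 46→1, 4→1, 43→2, 12→2, 35→3, 55→4, 34→3, 54→4, 15→3, 51→4, 17→4, 21→5, 58→6, 35→6, 7→2.
So the longest increasing subsequence has length 6, e.g. 4, 12, 15, 17, 21, 58.

6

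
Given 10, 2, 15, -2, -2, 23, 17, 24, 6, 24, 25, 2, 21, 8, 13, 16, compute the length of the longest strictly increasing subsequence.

5

Scanning left to right, the best length ending at each element is: 10→1, 2→1, 15→2, -2→1, -2→1, 23→3, 17→3, 24→4, 6→2, 24→4, 25→5, 2→2, 21→4, 8→3, 13→4, 16→5.
So the longest increasing subsequence has length 5, e.g. 10, 15, 23, 24, 25.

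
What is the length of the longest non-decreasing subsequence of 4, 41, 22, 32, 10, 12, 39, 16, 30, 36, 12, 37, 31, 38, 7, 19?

One longest non-decreasing subsequence is 4, 10, 12, 16, 30, 36, 37, 38 (positions 1,5,6,8,9,10,12,14), of length 8; no longer one exists.

8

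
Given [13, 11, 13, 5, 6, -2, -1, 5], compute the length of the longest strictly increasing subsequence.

3

One longest increasing subsequence is -2, -1, 5 (positions 6,7,8), of length 3; no longer one exists.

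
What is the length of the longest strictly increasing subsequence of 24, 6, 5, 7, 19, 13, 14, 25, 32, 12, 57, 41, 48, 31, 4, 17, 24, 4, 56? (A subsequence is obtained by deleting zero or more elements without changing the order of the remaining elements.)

Scanning left to right, the best length ending at each element is: 24→1, 6→1, 5→1, 7→2, 19→3, 13→3, 14→4, 25→5, 32→6, 12→3, 57→7, 41→7, 48→8, 31→6, 4→1, 17→5, 24→6, 4→1, 56→9.
So the longest increasing subsequence has length 9, e.g. 6, 7, 13, 14, 25, 32, 41, 48, 56.

9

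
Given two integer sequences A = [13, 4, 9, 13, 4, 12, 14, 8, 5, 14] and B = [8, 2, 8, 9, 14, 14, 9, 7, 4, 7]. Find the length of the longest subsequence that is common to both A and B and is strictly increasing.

For each value that appears in both, track the longest common increasing run ending there.
The best achievable length is 2; one witness is 9, 14 (A-positions 3,7, B-positions 4,5).

2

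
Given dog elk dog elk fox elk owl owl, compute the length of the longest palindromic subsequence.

One longest palindromic subsequence is elk fox elk (positions 4,5,6); it reads the same forward and backward, and the interval DP gives dp[1][8] = 3.

3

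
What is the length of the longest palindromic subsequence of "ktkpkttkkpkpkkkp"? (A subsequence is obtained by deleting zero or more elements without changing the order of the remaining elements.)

11

Using dp[i][j] = 2 + dp[i+1][j−1] if the ends match, else max(dp[i+1][j], dp[i][j−1]):
dp[1][16] = 11. A witness is pkkkpkpkkkp at positions 4,5,8,9,10,11,12,13,14,15,16.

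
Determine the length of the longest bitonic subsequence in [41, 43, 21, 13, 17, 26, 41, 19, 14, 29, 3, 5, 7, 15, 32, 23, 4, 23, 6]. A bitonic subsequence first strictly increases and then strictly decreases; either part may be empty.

One longest bitonic subsequence is 13, 17, 26, 41, 19, 14, 7, 6 (positions 4,5,6,7,8,9,13,19): it rises to 41 then falls. Length 8 is optimal.

8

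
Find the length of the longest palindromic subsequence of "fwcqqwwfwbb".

6

One longest palindromic subsequence is fwqqwf (positions 1,2,4,5,7,8); it reads the same forward and backward, and the interval DP gives dp[1][11] = 6.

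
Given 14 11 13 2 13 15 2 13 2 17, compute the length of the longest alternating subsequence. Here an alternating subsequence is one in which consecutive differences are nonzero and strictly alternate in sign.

9

Track the best alternating length ending on an up-step vs a down-step at each position: up/down = 1/1, 1/2, 3/2, 1/4, 5/2, 5/1, 1/6, 7/6, 1/8, 9/1.
The maximum over both is 9; one such subsequence is 14, 11, 13, 2, 13, 2, 13, 2, 17.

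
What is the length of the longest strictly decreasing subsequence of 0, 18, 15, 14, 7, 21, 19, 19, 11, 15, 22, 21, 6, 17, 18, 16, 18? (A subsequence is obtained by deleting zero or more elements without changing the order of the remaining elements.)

One longest decreasing subsequence is 18, 15, 14, 7, 6 (positions 2,3,4,5,13), of length 5; no longer one exists.

5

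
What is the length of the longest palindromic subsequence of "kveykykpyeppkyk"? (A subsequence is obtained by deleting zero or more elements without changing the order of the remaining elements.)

9

Using dp[i][j] = 2 + dp[i+1][j−1] if the ends match, else max(dp[i+1][j], dp[i][j−1]):
dp[1][15] = 9. A witness is kykpppkyk at positions 1,4,5,8,11,12,13,14,15.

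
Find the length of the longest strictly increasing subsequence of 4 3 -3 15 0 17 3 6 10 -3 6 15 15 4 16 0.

7

Let dp[i] be the longest increasing subsequence ending at position i. Then dp = [1, 1, 1, 2, 2, 3, 3, 4, 5, 1, 4, 6, 6, 4, 7, 2].
The maximum is 7; one witness is -3, 0, 3, 6, 10, 15, 16 at positions 3,5,7,8,9,12,15.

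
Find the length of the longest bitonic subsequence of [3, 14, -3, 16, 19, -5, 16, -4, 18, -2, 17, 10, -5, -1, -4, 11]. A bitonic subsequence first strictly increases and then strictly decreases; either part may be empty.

Let inc[i] be the LIS ending at i and dec[i] the longest strictly decreasing subsequence starting at i. inc = [1, 2, 1, 3, 4, 1, 3, 2, 4, 3, 4, 4, 1, 4, 2, 5], dec = [4, 4, 3, 4, 6, 1, 4, 2, 5, 2, 4, 3, 1, 2, 1, 1].
max_i inc[i]+dec[i]−1 = 9, with one witness 3, 14, 16, 19, 18, 17, 10, -1, -4.

9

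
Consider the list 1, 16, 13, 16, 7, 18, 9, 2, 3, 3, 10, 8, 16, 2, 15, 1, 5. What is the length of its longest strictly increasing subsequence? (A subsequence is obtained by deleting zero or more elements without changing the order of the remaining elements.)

One longest increasing subsequence is 1, 7, 9, 10, 16 (positions 1,5,7,11,13), of length 5; no longer one exists.

5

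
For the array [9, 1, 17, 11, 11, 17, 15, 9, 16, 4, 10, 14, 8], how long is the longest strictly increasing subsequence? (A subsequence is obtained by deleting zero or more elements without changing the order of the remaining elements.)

4

Let dp[i] be the longest increasing subsequence ending at position i. Then dp = [1, 1, 2, 2, 2, 3, 3, 2, 4, 2, 3, 4, 3].
The maximum is 4; one witness is 9, 11, 15, 16 at positions 1,4,7,9.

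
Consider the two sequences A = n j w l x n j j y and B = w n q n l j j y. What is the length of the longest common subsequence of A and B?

5

Backtracking the LCS table gives one alignment: n (A1,B4) → l (A4,B5) → j (A7,B6) → j (A8,B7) → y (A9,B8).
So the longest common subsequence has length 5.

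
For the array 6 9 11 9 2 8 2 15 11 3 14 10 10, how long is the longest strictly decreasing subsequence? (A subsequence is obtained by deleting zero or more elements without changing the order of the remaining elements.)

4

Scanning left to right, the best length ending at each element is: 6→1, 9→1, 11→1, 9→2, 2→3, 8→3, 2→4, 15→1, 11→2, 3→4, 14→2, 10→3, 10→3.
So the longest decreasing subsequence has length 4, e.g. 11, 9, 8, 2.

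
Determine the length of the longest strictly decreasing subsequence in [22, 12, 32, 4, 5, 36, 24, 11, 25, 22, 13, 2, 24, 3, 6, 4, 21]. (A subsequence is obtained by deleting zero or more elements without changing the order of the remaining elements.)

6

One longest decreasing subsequence is 32, 24, 22, 13, 6, 4 (positions 3,7,10,11,15,16), of length 6; no longer one exists.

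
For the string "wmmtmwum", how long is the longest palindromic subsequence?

5

One longest palindromic subsequence is mmtmm (positions 2,3,4,5,8); it reads the same forward and backward, and the interval DP gives dp[1][8] = 5.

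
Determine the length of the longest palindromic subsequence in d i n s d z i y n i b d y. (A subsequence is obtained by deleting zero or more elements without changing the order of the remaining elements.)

7

One longest palindromic subsequence is dinynid (positions 1,2,3,8,9,10,12); it reads the same forward and backward, and the interval DP gives dp[1][13] = 7.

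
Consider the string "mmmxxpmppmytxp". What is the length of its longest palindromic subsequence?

6

One longest palindromic subsequence is pmppmp (positions 6,7,8,9,10,14); it reads the same forward and backward, and the interval DP gives dp[1][14] = 6.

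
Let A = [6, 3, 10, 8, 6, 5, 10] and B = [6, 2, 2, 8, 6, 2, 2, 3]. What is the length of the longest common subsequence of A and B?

A longest common subsequence is 6, 8, 6 (length 3); the LCS DP confirms no longer common subsequence exists.

3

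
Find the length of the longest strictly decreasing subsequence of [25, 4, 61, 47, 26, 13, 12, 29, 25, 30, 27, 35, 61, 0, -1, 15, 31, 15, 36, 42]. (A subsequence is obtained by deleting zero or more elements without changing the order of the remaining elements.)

7

Let dp[i] be the longest decreasing subsequence ending at position i. Then dp = [1, 2, 1, 2, 3, 4, 5, 3, 4, 3, 4, 3, 1, 6, 7, 5, 4, 5, 3, 3].
The maximum is 7; one witness is 61, 47, 26, 13, 12, 0, -1 at positions 3,4,5,6,7,14,15.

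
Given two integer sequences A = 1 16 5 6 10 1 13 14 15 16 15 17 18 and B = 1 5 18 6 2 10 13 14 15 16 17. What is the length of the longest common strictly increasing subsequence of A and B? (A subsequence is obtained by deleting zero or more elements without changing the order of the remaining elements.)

9

A longest common strictly increasing subsequence is 1, 5, 6, 10, 13, 14, 15, 16, 17 (length 9); it appears in order in both A and B, and no longer such subsequence exists.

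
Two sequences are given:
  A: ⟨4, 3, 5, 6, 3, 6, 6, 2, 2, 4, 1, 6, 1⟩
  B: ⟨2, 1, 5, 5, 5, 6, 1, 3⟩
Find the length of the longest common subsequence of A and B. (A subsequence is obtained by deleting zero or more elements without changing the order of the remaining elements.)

4

Backtracking the LCS table gives one alignment: 2 (A9,B1) → 1 (A11,B2) → 6 (A12,B6) → 1 (A13,B7).
So the longest common subsequence has length 4.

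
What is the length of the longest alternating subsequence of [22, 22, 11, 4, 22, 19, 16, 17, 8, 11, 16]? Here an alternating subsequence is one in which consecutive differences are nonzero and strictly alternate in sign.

Track the best alternating length ending on an up-step vs a down-step at each position: up/down = 1/1, 1/1, 1/2, 1/2, 3/1, 3/4, 3/4, 5/4, 3/6, 7/6, 7/6.
The maximum over both is 7; one such subsequence is 22, 11, 22, 16, 17, 8, 11.

7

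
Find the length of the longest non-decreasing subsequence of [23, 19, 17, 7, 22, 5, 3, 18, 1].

2

Let dp[i] be the longest non-decreasing subsequence ending at position i. Then dp = [1, 1, 1, 1, 2, 1, 1, 2, 1].
The maximum is 2; one witness is 19, 22 at positions 2,5.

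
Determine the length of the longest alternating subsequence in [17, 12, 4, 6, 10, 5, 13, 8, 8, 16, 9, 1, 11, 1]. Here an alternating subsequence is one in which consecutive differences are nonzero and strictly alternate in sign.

A longest alternating subsequence is 17, 4, 6, 5, 13, 8, 16, 9, 11, 1 (positions 1,3,4,6,7,8,10,11,13,14); its 9 consecutive differences strictly alternate in sign, and length 10 is optimal.

10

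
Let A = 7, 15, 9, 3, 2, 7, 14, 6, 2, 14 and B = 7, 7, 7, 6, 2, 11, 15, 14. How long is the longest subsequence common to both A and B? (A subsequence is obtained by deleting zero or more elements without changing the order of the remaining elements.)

5

Backtracking the LCS table gives one alignment: 7 (A1,B2) → 7 (A6,B3) → 6 (A8,B4) → 2 (A9,B5) → 14 (A10,B8).
So the longest common subsequence has length 5.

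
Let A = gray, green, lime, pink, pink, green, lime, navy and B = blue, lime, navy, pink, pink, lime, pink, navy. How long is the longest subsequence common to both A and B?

Backtracking the LCS table gives one alignment: lime (A3,B2) → pink (A4,B4) → pink (A5,B5) → lime (A7,B6) → navy (A8,B8).
So the longest common subsequence has length 5.

5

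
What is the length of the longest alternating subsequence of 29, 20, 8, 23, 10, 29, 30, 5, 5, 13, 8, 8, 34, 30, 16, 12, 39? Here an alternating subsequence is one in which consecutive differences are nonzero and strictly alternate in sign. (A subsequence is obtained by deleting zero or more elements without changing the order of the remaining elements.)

A longest alternating subsequence is 29, 20, 23, 10, 29, 5, 13, 8, 34, 30, 39 (positions 1,2,4,5,6,8,10,11,13,14,17); its 10 consecutive differences strictly alternate in sign, and length 11 is optimal.

11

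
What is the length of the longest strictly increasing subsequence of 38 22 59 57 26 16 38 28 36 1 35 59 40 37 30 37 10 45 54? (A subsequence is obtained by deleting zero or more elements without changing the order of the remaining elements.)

Let dp[i] be the longest increasing subsequence ending at position i. Then dp = [1, 1, 2, 2, 2, 1, 3, 3, 4, 1, 4, 5, 5, 5, 4, 5, 2, 6, 7].
The maximum is 7; one witness is 22, 26, 28, 36, 40, 45, 54 at positions 2,5,8,9,13,18,19.

7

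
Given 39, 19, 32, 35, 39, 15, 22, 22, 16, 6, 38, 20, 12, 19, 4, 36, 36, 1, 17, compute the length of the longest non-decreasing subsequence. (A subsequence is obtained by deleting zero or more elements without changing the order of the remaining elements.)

5

Let dp[i] be the longest non-decreasing subsequence ending at position i. Then dp = [1, 1, 2, 3, 4, 1, 2, 3, 2, 1, 4, 3, 2, 3, 1, 4, 5, 1, 3].
The maximum is 5; one witness is 19, 32, 35, 36, 36 at positions 2,3,4,16,17.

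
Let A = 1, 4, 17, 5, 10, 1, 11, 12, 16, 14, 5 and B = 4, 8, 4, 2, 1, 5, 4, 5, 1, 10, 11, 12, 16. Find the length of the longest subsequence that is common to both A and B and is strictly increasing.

For each value that appears in both, track the longest common increasing run ending there.
The best achievable length is 7; one witness is 1, 4, 5, 10, 11, 12, 16 (A-positions 1,2,4,5,7,8,9, B-positions 5,7,8,10,11,12,13).

7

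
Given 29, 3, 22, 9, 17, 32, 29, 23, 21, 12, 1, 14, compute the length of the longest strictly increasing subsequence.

Scanning left to right, the best length ending at each element is: 29→1, 3→1, 22→2, 9→2, 17→3, 32→4, 29→4, 23→4, 21→4, 12→3, 1→1, 14→4.
So the longest increasing subsequence has length 4, e.g. 3, 9, 17, 32.

4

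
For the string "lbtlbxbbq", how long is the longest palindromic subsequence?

5

One longest palindromic subsequence is bbxbb (positions 2,5,6,7,8); it reads the same forward and backward, and the interval DP gives dp[1][9] = 5.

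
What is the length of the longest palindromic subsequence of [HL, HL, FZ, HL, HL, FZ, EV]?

One longest palindromic subsequence is HL HL FZ HL HL (positions 1,2,3,4,5); it reads the same forward and backward, and the interval DP gives dp[1][7] = 5.

5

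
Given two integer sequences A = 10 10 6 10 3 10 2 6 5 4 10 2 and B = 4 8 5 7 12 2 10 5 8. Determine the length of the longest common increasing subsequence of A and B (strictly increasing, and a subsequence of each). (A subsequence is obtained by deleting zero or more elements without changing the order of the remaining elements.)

2

A longest common strictly increasing subsequence is 4, 10 (length 2); it appears in order in both A and B, and no longer such subsequence exists.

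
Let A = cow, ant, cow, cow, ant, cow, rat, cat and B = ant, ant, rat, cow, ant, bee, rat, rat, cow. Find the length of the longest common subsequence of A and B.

A longest common subsequence is ant, cow, ant, cow (length 4); the LCS DP confirms no longer common subsequence exists.

4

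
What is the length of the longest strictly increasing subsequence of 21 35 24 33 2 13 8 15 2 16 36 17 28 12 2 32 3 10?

Let dp[i] be the longest increasing subsequence ending at position i. Then dp = [1, 2, 2, 3, 1, 2, 2, 3, 1, 4, 5, 5, 6, 3, 1, 7, 2, 3].
The maximum is 7; one witness is 2, 13, 15, 16, 17, 28, 32 at positions 5,6,8,10,12,13,16.

7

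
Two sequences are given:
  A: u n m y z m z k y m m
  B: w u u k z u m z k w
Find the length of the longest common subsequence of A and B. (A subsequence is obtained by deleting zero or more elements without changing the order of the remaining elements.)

Backtracking the LCS table gives one alignment: u (A1,B3) → z (A5,B5) → m (A6,B7) → z (A7,B8) → k (A8,B9).
So the longest common subsequence has length 5.

5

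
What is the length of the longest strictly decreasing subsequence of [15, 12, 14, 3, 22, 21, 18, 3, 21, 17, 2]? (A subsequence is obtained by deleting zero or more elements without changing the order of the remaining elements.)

Scanning left to right, the best length ending at each element is: 15→1, 12→2, 14→2, 3→3, 22→1, 21→2, 18→3, 3→4, 21→2, 17→4, 2→5.
So the longest decreasing subsequence has length 5, e.g. 22, 21, 18, 3, 2.

5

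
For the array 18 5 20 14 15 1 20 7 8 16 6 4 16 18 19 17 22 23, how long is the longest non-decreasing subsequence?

One longest non-decreasing subsequence is 5, 14, 15, 16, 16, 18, 19, 22, 23 (positions 2,4,5,10,13,14,15,17,18), of length 9; no longer one exists.

9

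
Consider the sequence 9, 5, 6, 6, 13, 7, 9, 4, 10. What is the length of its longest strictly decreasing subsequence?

3

One longest decreasing subsequence is 9, 5, 4 (positions 1,2,8), of length 3; no longer one exists.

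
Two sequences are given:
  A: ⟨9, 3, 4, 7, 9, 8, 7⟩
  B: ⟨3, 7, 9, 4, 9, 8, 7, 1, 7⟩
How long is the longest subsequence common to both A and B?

5

A longest common subsequence is 9, 4, 9, 8, 7 (length 5); the LCS DP confirms no longer common subsequence exists.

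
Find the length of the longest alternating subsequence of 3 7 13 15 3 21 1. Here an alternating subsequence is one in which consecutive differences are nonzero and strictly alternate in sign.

5

Track the best alternating length ending on an up-step vs a down-step at each position: up/down = 1/1, 2/1, 2/1, 2/1, 1/3, 4/1, 1/5.
The maximum over both is 5; one such subsequence is 3, 7, 3, 21, 1.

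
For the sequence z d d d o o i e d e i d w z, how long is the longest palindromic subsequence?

9

One longest palindromic subsequence is zdiedeidz (positions 1,4,7,8,9,10,11,12,14); it reads the same forward and backward, and the interval DP gives dp[1][14] = 9.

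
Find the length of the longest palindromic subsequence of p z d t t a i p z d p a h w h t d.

Using dp[i][j] = 2 + dp[i+1][j−1] if the ends match, else max(dp[i+1][j], dp[i][j−1]):
dp[1][17] = 9. A witness is dtapdpatd at positions 3,4,6,8,10,11,12,16,17.

9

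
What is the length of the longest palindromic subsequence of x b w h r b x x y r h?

6

One longest palindromic subsequence is hrxxrh (positions 4,5,7,8,10,11); it reads the same forward and backward, and the interval DP gives dp[1][11] = 6.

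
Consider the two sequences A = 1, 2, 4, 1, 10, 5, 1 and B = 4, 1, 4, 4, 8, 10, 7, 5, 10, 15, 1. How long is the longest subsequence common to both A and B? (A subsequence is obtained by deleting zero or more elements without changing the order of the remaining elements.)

Backtracking the LCS table gives one alignment: 1 (A1,B2) → 4 (A3,B4) → 10 (A5,B6) → 5 (A6,B8) → 1 (A7,B11).
So the longest common subsequence has length 5.

5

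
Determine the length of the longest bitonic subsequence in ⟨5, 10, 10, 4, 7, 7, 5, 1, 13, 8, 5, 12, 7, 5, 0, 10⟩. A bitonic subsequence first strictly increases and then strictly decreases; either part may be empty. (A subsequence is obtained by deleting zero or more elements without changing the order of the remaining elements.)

7

Let inc[i] be the LIS ending at i and dec[i] the longest strictly decreasing subsequence starting at i. inc = [1, 2, 2, 1, 2, 2, 2, 1, 3, 3, 2, 4, 3, 2, 1, 4], dec = [4, 5, 5, 3, 4, 4, 3, 2, 5, 4, 2, 4, 3, 2, 1, 1].
max_i inc[i]+dec[i]−1 = 7, with one witness 5, 10, 13, 12, 7, 5, 0.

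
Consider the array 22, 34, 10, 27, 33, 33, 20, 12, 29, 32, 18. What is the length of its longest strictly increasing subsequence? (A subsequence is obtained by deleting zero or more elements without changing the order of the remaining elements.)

4

Let dp[i] be the longest increasing subsequence ending at position i. Then dp = [1, 2, 1, 2, 3, 3, 2, 2, 3, 4, 3].
The maximum is 4; one witness is 22, 27, 29, 32 at positions 1,4,9,10.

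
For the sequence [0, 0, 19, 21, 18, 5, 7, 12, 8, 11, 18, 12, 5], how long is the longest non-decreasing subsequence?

7

One longest non-decreasing subsequence is 0, 0, 5, 7, 8, 11, 18 (positions 1,2,6,7,9,10,11), of length 7; no longer one exists.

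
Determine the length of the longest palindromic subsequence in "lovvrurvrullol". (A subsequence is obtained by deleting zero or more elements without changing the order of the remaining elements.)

9

Using dp[i][j] = 2 + dp[i+1][j−1] if the ends match, else max(dp[i+1][j], dp[i][j−1]):
dp[1][14] = 9. A witness is lourvruol at positions 1,2,6,7,8,9,10,13,14.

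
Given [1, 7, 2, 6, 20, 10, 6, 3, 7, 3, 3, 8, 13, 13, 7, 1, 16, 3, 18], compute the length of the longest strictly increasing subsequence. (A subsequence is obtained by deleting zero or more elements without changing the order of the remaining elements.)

8

One longest increasing subsequence is 1, 2, 6, 7, 8, 13, 16, 18 (positions 1,3,4,9,12,13,17,19), of length 8; no longer one exists.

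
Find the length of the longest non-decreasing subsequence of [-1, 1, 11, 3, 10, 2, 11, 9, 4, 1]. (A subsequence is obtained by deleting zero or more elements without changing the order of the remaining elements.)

5

Let dp[i] be the longest non-decreasing subsequence ending at position i. Then dp = [1, 2, 3, 3, 4, 3, 5, 4, 4, 3].
The maximum is 5; one witness is -1, 1, 3, 10, 11 at positions 1,2,4,5,7.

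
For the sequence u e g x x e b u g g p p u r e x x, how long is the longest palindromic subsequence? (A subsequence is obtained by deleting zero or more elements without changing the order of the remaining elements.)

Using dp[i][j] = 2 + dp[i+1][j−1] if the ends match, else max(dp[i+1][j], dp[i][j−1]):
dp[1][17] = 10. A witness is xxeuppuexx at positions 4,5,6,8,11,12,13,15,16,17.

10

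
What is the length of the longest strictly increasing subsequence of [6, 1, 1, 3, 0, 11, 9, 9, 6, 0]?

3

One longest increasing subsequence is 1, 3, 11 (positions 2,4,6), of length 3; no longer one exists.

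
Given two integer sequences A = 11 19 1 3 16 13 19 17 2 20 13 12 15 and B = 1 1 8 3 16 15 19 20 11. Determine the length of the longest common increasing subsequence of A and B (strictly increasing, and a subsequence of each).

A longest common strictly increasing subsequence is 1, 3, 16, 19, 20 (length 5); it appears in order in both A and B, and no longer such subsequence exists.

5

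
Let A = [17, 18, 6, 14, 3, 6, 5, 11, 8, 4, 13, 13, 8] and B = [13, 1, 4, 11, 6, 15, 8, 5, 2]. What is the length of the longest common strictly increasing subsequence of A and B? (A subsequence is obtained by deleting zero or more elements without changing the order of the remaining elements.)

2

For each value that appears in both, track the longest common increasing run ending there.
The best achievable length is 2; one witness is 6, 8 (A-positions 3,9, B-positions 5,7).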